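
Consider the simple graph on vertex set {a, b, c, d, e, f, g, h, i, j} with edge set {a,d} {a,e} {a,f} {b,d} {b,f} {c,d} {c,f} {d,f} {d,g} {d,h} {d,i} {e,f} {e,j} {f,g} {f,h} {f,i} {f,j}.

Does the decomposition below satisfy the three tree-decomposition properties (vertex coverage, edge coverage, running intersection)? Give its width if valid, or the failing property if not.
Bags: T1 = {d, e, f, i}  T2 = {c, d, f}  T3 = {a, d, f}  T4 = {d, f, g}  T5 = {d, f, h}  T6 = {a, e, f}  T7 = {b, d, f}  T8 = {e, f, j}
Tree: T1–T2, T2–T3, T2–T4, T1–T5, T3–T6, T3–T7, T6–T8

A tree decomposition must satisfy three properties: every vertex lies in some bag; for every edge, both endpoints lie together in some bag; and for every vertex, the bags containing it form a connected subtree. Here bags containing vertex e are not connected in the tree, so the decomposition is invalid.

No — bags containing vertex e are not connected in the tree.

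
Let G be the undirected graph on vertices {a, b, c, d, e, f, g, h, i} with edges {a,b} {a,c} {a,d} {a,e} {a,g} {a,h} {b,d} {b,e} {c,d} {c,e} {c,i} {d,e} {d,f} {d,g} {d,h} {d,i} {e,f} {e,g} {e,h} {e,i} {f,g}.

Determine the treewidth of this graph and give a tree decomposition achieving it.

The largest bag has 4 vertices, giving width 3; this decomposition certifies tw(G) ≤ 3. Conversely, {a, d, e, g} is a clique of size 4, and the vertices of any clique must share a bag in every tree decomposition; so some bag has ≥ 4 vertices and tw(G) ≥ 3. The upper and lower bounds meet at 3, so that is the treewidth.

Treewidth 3.
One such decomposition:
Bags: B1 = {a, d, e, g}  B2 = {d, e, f, g}  B3 = {a, c, d, e}  B4 = {a, b, d, e}  B5 = {c, d, e, i}  B6 = {a, d, e, h}
Tree: B1–B2, B1–B3, B3–B4, B3–B5, B1–B6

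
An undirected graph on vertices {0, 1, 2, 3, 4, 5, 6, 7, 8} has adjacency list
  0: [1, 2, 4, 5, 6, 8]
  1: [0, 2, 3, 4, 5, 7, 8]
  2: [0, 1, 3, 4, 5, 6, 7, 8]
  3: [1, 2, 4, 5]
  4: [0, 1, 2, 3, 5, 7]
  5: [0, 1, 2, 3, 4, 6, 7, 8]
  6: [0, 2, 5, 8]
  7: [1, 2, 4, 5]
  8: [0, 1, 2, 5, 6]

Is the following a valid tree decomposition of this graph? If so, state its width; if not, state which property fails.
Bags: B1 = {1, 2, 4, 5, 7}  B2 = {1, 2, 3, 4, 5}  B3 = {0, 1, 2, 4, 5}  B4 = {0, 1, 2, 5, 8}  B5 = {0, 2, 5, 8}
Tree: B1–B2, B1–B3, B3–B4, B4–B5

No — vertex 6 appears in no bag.

A tree decomposition must satisfy three properties: every vertex lies in some bag; for every edge, both endpoints lie together in some bag; and for every vertex, the bags containing it form a connected subtree. Here vertex 6 appears in no bag, so the decomposition is invalid.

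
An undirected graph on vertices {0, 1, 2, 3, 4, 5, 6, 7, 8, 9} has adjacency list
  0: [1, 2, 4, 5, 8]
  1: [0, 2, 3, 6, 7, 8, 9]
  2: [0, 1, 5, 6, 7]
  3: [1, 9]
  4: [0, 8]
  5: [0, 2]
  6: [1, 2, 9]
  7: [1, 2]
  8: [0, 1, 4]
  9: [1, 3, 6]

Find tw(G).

2

A width-2 tree decomposition is:
Bags: B1 = {0, 1, 2}  B2 = {1, 2, 7}  B3 = {0, 2, 5}  B4 = {0, 1, 8}  B5 = {0, 4, 8}  B6 = {1, 2, 6}  B7 = {1, 6, 9}  B8 = {1, 3, 9}
Tree: B1–B2, B1–B3, B1–B4, B4–B5, B1–B6, B6–B7, B7–B8
Each bag holds 3 vertices, so the decomposition has width 2, which upper-bounds the treewidth. For the lower bound, the 3 vertices {0, 1, 8} are pairwise adjacent, and any tree decomposition puts a clique entirely inside one bag — forcing width ≥ 2. Combining the bounds, tw(G) = 2.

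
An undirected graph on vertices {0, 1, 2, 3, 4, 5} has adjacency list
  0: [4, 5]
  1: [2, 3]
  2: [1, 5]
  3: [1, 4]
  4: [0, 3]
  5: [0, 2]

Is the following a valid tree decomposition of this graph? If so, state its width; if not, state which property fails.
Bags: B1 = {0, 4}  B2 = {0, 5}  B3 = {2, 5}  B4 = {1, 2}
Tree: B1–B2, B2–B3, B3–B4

No — vertex 3 appears in no bag.

A tree decomposition must satisfy three properties: every vertex lies in some bag; for every edge, both endpoints lie together in some bag; and for every vertex, the bags containing it form a connected subtree. Here vertex 3 appears in no bag, so the decomposition is invalid.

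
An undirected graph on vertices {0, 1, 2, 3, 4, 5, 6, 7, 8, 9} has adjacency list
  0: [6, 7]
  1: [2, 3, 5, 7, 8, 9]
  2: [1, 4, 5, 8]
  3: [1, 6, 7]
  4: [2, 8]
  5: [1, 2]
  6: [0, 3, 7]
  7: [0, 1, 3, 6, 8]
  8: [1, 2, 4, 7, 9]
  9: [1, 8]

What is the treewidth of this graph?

A width-2 tree decomposition is:
Bags: B1 = {1, 3, 7}  B2 = {1, 7, 8}  B3 = {1, 2, 8}  B4 = {3, 6, 7}  B5 = {1, 8, 9}  B6 = {2, 4, 8}  B7 = {0, 6, 7}  B8 = {1, 2, 5}
Tree: B1–B2, B2–B3, B1–B4, B3–B5, B3–B6, B4–B7, B3–B8
The largest bag has 3 vertices, giving width 2; this decomposition certifies tw(G) ≤ 2. On the other hand G contains the 3-clique {0, 6, 7}. A clique must lie in a single bag of any decomposition, so no decomposition can have width below 2. Hence tw(G) = 2 exactly.

2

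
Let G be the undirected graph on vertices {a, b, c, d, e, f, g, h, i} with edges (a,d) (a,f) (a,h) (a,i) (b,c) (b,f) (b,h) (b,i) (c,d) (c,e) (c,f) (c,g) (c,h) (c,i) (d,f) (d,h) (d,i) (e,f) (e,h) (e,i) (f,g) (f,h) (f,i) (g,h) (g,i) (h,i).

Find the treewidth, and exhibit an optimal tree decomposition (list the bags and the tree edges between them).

Every bag has size at most 5, so the width is 5 − 1 = 4 and tw(G) ≤ 4. On the other hand G contains the 5-clique {c, d, f, h, i}. A clique must lie in a single bag of any decomposition, so no decomposition can have width below 4. Hence tw(G) = 4 exactly.

Treewidth 4.
One such decomposition:
Bags: B1 = {a, d, f, h, i}  B2 = {c, d, f, h, i}  B3 = {b, c, f, h, i}  B4 = {c, e, f, h, i}  B5 = {c, f, g, h, i}
Tree: B1–B2, B2–B3, B3–B4, B2–B5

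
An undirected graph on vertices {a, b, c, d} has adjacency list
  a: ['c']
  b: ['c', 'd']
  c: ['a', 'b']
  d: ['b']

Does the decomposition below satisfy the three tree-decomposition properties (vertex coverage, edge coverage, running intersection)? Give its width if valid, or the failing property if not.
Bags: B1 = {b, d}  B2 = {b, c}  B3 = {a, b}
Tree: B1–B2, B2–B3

A tree decomposition must satisfy three properties: every vertex lies in some bag; for every edge, both endpoints lie together in some bag; and for every vertex, the bags containing it form a connected subtree. Here edge (c,a) lies in no bag, so the decomposition is invalid.

No — edge (c,a) lies in no bag.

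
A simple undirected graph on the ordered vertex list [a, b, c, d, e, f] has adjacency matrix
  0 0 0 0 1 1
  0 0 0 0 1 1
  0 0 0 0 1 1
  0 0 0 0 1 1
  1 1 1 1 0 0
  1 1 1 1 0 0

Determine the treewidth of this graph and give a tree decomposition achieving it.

Every bag has size at most 3, so the width is 3 − 1 = 2 and tw(G) ≤ 2. Since f–b–e–d–f is a cycle in G, G is not acyclic. Forests are exactly the graphs of treewidth ≤ 1, so tw(G) ≥ 2. Therefore the treewidth is 2.

Treewidth 2.
One such decomposition:
Bags: B1 = {b, e, f}  B2 = {d, e, f}  B3 = {a, e, f}  B4 = {c, e, f}
Tree: B1–B2, B2–B3, B3–B4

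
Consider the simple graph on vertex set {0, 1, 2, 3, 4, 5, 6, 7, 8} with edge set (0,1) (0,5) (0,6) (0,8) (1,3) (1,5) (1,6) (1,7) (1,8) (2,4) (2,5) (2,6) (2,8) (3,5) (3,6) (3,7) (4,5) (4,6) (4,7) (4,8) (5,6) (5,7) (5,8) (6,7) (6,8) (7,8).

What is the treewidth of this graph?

A width-4 tree decomposition is:
Bags: B1 = {1, 3, 5, 6, 7}  B2 = {1, 5, 6, 7, 8}  B3 = {4, 5, 6, 7, 8}  B4 = {2, 4, 5, 6, 8}  B5 = {0, 1, 5, 6, 8}
Tree: B1–B2, B2–B3, B3–B4, B2–B5
The largest bag has 5 vertices, giving width 4; this decomposition certifies tw(G) ≤ 4. On the other hand G contains the 5-clique {0, 1, 5, 6, 8}. A clique must lie in a single bag of any decomposition, so no decomposition can have width below 4. Hence tw(G) = 4 exactly.

4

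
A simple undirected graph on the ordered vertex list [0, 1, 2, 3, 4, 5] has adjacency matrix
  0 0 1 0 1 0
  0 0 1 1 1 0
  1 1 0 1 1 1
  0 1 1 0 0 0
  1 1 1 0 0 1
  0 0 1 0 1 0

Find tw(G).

2

A width-2 tree decomposition is:
Bags: B1 = {1, 2, 3}  B2 = {1, 2, 4}  B3 = {0, 2, 4}  B4 = {2, 4, 5}
Tree: B1–B2, B2–B3, B2–B4
Each bag holds 3 vertices, so the decomposition has width 2, which upper-bounds the treewidth. On the other hand G contains the 3-clique {1, 2, 3}. A clique must lie in a single bag of any decomposition, so no decomposition can have width below 2. Therefore the treewidth is 2.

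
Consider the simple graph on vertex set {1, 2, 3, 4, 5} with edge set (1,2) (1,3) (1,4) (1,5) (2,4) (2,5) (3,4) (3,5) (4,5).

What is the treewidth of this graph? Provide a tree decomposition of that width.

The largest bag has 4 vertices, giving width 3; this decomposition certifies tw(G) ≤ 3. For the lower bound, the 4 vertices {1, 2, 4, 5} are pairwise adjacent, and any tree decomposition puts a clique entirely inside one bag — forcing width ≥ 3. Combining the bounds, tw(G) = 3.

Treewidth 3.
One such decomposition:
Bags: B1 = {1, 3, 4, 5}  B2 = {1, 2, 4, 5}
Tree: B1–B2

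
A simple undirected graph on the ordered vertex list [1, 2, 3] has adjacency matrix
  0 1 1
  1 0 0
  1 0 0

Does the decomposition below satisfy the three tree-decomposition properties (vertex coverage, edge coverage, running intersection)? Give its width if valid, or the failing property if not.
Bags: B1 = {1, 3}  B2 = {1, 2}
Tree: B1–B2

Yes; width 1.

Vertex coverage: the bags together contain {1, 2, 3}, the full vertex set. Edge coverage: each edge of G has both endpoints in at least one bag. Running intersection: for every vertex, the bags containing it form a connected subtree. All three properties hold, so this is a valid tree decomposition of width max|bag| − 1 = 1, and hence tw(G) ≤ 1.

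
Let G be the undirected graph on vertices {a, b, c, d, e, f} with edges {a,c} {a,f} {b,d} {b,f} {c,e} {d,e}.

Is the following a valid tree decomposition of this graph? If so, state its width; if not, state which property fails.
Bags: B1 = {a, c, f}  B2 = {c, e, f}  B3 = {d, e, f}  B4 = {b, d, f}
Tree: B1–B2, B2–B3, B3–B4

Yes; width 2.

Vertex coverage: the bags together contain {a, b, c, d, e, f}, the full vertex set. Edge coverage: each edge of G has both endpoints in at least one bag. Running intersection: for every vertex, the bags containing it form a connected subtree. All three properties hold, so this is a valid tree decomposition of width max|bag| − 1 = 2, and hence tw(G) ≤ 2.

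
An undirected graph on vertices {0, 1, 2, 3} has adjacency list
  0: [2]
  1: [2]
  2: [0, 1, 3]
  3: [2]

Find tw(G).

A width-1 tree decomposition is:
Bags: B1 = {2, 3}  B2 = {0, 2}  B3 = {1, 2}
Tree: B1–B2, B1–B3
Every bag has size at most 2, so the width is 2 − 1 = 1 and tw(G) ≤ 1. Any graph with an edge has treewidth ≥ 1, and G has the edge 3–2. Hence tw(G) = 1 exactly.

1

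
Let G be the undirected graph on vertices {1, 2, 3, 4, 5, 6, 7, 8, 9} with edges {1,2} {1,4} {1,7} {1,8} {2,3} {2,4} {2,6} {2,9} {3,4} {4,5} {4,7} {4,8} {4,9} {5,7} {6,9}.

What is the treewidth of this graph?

2

A width-2 tree decomposition is:
Bags: B1 = {2, 3, 4}  B2 = {1, 2, 4}  B3 = {1, 4, 7}  B4 = {4, 5, 7}  B5 = {1, 4, 8}  B6 = {2, 4, 9}  B7 = {2, 6, 9}
Tree: B1–B2, B2–B3, B3–B4, B2–B5, B2–B6, B6–B7
Each bag holds 3 vertices, so the decomposition has width 2, which upper-bounds the treewidth. On the other hand G contains the 3-clique {1, 4, 8}. A clique must lie in a single bag of any decomposition, so no decomposition can have width below 2. Combining the bounds, tw(G) = 2.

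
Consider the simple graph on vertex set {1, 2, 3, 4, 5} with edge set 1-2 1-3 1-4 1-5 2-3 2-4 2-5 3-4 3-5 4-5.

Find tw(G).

A width-4 tree decomposition is:
Bags: B1 = {1, 2, 3, 4, 5}
Tree: (single bag)
A single bag containing all 5 vertices is trivially a valid decomposition of width 4. On the other hand G contains the 5-clique {1, 2, 3, 4, 5}. A clique must lie in a single bag of any decomposition, so no decomposition can have width below 4. Therefore the treewidth is 4.

4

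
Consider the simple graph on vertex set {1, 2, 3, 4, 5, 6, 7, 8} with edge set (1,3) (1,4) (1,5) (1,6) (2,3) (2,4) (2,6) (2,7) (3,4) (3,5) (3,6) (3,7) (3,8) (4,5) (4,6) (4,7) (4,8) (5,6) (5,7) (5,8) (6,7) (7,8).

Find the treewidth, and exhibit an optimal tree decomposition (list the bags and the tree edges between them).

Each bag holds 5 vertices, so the decomposition has width 4, which upper-bounds the treewidth. On the other hand G contains the 5-clique {2, 3, 4, 6, 7}. A clique must lie in a single bag of any decomposition, so no decomposition can have width below 4. The upper and lower bounds meet at 4, so that is the treewidth.

Treewidth 4.
One such decomposition:
Bags: B1 = {3, 4, 5, 6, 7}  B2 = {3, 4, 5, 7, 8}  B3 = {1, 3, 4, 5, 6}  B4 = {2, 3, 4, 6, 7}
Tree: B1–B2, B1–B3, B1–B4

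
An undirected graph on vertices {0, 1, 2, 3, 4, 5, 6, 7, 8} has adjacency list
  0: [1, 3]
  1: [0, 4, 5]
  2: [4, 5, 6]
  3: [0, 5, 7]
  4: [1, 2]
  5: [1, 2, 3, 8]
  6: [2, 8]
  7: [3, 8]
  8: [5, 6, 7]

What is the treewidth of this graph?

3

A width-3 tree decomposition is:
Bags: B1 = {1, 2, 4, 6}  B2 = {1, 2, 5, 6}  B3 = {1, 5, 6, 8}  B4 = {0, 1, 5, 8}  B5 = {0, 3, 5, 8}  B6 = {0, 3, 7, 8}
Tree: B1–B2, B2–B3, B3–B4, B4–B5, B5–B6
Each bag holds 4 vertices, so the decomposition has width 3, which upper-bounds the treewidth. For the lower bound: the 4 vertex sets {2,4,6}, {1}, {5}, {0,3,7,8} are disjoint, each induces a connected subgraph, and every pair is joined by at least one edge of G. Contracting each set to a single vertex therefore yields K_{4} as a minor, and since treewidth is minor-monotone, tw(G) ≥ tw(K_{4}) = 3. Hence tw(G) = 3 exactly.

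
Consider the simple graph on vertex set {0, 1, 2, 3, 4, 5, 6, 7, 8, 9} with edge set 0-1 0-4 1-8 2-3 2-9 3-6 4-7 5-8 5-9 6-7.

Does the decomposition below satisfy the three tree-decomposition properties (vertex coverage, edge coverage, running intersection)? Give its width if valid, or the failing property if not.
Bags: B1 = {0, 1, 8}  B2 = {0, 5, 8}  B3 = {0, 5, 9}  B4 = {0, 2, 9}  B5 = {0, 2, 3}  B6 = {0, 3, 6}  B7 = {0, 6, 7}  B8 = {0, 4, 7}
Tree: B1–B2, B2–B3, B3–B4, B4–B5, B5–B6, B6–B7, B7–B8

Yes; width 2.

Every vertex of G appears in some bag (union = {0, 1, 2, 3, 4, 5, 6, 7, 8, 9}); every edge is covered by a bag; and for each vertex v the set of bags containing v is connected in the bag tree. The decomposition is therefore valid. The largest bag has 3 vertices, so the width is 2.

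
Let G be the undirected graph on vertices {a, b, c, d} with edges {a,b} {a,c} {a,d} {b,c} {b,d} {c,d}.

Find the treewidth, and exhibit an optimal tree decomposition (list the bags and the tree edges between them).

With just one bag of size 4, the width is 4 − 1 = 3, so tw(G) ≤ 3. Conversely, {a, b, c, d} is a clique of size 4, and the vertices of any clique must share a bag in every tree decomposition; so some bag has ≥ 4 vertices and tw(G) ≥ 3. Therefore the treewidth is 3.

Treewidth 3.
Bags: B1 = {a, b, c, d}
Tree: (single bag)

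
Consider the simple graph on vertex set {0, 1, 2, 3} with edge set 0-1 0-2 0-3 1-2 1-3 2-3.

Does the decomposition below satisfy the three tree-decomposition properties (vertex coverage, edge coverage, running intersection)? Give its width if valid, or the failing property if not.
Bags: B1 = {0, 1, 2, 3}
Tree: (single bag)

Checking the three conditions: (i) the bags cover all of {0, 1, 2, 3}; (ii) for each edge, some bag contains both endpoints; (iii) the bags containing any fixed vertex form a subtree. All hold, so the decomposition is valid with width 4 − 1 = 3.

Yes; width 3.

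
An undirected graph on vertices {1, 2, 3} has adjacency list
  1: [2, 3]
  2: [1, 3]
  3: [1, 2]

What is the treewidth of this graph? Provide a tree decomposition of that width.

A single bag containing all 3 vertices is trivially a valid decomposition of width 2. On the other hand G contains the 3-clique {1, 2, 3}. A clique must lie in a single bag of any decomposition, so no decomposition can have width below 2. The upper and lower bounds meet at 2, so that is the treewidth.

Treewidth 2.
One optimal decomposition is:
Bags: B1 = {1, 2, 3}
Tree: (single bag)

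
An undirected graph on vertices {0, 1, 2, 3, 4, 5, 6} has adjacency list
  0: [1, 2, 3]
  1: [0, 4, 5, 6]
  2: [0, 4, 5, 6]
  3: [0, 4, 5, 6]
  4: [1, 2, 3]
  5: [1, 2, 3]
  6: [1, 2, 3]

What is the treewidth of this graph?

A width-3 tree decomposition is:
Bags: B1 = {0, 1, 2, 3}  B2 = {1, 2, 3, 4}  B3 = {1, 2, 3, 6}  B4 = {1, 2, 3, 5}
Tree: B1–B2, B2–B3, B3–B4
Every bag has size at most 4, so the width is 4 − 1 = 3 and tw(G) ≤ 3. For the lower bound: the 4 vertex sets {0,2}, {3,4}, {1}, {6} are disjoint, each induces a connected subgraph, and every pair is joined by at least one edge of G. Contracting each set to a single vertex therefore yields K_{4} as a minor, and since treewidth is minor-monotone, tw(G) ≥ tw(K_{4}) = 3. Therefore the treewidth is 3.

3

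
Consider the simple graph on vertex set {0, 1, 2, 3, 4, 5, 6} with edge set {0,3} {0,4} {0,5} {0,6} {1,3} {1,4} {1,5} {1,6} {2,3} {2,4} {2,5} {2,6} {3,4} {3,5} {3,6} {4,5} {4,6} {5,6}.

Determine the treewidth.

4

A width-4 tree decomposition is:
Bags: B1 = {1, 3, 4, 5, 6}  B2 = {2, 3, 4, 5, 6}  B3 = {0, 3, 4, 5, 6}
Tree: B1–B2, B2–B3
Every bag has size at most 5, so the width is 5 − 1 = 4 and tw(G) ≤ 4. For the lower bound, the 5 vertices {0, 3, 4, 5, 6} are pairwise adjacent, and any tree decomposition puts a clique entirely inside one bag — forcing width ≥ 4. Combining the bounds, tw(G) = 4.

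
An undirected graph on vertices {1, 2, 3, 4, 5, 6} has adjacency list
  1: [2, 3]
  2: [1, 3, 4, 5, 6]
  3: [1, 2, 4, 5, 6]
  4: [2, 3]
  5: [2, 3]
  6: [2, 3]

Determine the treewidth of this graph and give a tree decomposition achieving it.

Treewidth 2.
Bags: B1 = {2, 3, 5}  B2 = {2, 3, 6}  B3 = {2, 3, 4}  B4 = {1, 2, 3}
Tree: B1–B2, B2–B3, B1–B4

The largest bag has 3 vertices, giving width 2; this decomposition certifies tw(G) ≤ 2. On the other hand G contains the 3-clique {1, 2, 3}. A clique must lie in a single bag of any decomposition, so no decomposition can have width below 2. The upper and lower bounds meet at 2, so that is the treewidth.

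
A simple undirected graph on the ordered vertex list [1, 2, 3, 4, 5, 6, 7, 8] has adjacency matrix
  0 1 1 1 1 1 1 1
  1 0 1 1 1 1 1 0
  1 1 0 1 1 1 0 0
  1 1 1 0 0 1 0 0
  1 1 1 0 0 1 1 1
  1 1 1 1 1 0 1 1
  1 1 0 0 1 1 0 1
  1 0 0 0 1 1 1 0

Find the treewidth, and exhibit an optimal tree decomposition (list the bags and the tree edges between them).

The largest bag has 5 vertices, giving width 4; this decomposition certifies tw(G) ≤ 4. For the lower bound, the 5 vertices {1, 5, 6, 7, 8} are pairwise adjacent, and any tree decomposition puts a clique entirely inside one bag — forcing width ≥ 4. Therefore the treewidth is 4.

Treewidth 4.
One optimal decomposition is:
Bags: B1 = {1, 2, 3, 5, 6}  B2 = {1, 2, 5, 6, 7}  B3 = {1, 5, 6, 7, 8}  B4 = {1, 2, 3, 4, 6}
Tree: B1–B2, B2–B3, B1–B4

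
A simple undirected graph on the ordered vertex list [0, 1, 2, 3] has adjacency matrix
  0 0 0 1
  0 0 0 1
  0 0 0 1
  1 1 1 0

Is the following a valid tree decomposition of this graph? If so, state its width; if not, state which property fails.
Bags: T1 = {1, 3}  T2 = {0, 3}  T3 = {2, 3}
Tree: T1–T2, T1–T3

Vertex coverage: the bags together contain {0, 1, 2, 3}, the full vertex set. Edge coverage: each edge of G has both endpoints in at least one bag. Running intersection: for every vertex, the bags containing it form a connected subtree. All three properties hold, so this is a valid tree decomposition of width max|bag| − 1 = 1, and hence tw(G) ≤ 1.

Yes; width 1.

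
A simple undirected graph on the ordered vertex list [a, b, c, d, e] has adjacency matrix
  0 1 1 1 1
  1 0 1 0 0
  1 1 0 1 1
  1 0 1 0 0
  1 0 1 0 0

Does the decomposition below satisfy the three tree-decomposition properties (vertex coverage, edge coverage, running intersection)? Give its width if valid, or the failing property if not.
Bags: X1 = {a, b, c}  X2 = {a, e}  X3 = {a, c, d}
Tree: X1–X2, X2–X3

No — edge (c,e) lies in no bag.

A tree decomposition must satisfy three properties: every vertex lies in some bag; for every edge, both endpoints lie together in some bag; and for every vertex, the bags containing it form a connected subtree. Here edge (c,e) lies in no bag, so the decomposition is invalid.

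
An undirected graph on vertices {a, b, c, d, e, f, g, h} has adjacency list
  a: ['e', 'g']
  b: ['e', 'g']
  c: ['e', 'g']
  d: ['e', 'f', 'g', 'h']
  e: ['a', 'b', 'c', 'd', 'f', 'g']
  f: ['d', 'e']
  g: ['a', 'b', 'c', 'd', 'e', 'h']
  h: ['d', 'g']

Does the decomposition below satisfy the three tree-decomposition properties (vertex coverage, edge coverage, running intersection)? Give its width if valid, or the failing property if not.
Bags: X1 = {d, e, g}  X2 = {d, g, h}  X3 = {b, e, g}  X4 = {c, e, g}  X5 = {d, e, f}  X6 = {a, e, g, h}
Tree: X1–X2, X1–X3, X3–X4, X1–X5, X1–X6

No — bags containing vertex h are not connected in the tree.

A tree decomposition must satisfy three properties: every vertex lies in some bag; for every edge, both endpoints lie together in some bag; and for every vertex, the bags containing it form a connected subtree. Here bags containing vertex h are not connected in the tree, so the decomposition is invalid.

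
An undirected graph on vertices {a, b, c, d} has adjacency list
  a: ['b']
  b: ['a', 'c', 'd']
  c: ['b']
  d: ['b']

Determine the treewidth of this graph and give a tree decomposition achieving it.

Treewidth 1.
Bags: B1 = {b, c}  B2 = {b, d}  B3 = {a, b}
Tree: B1–B2, B1–B3

Every bag has size at most 2, so the width is 2 − 1 = 1 and tw(G) ≤ 1. Since G has at least one edge (e.g. b–c), it is not an edgeless graph, so tw(G) ≥ 1. The upper and lower bounds meet at 1, so that is the treewidth.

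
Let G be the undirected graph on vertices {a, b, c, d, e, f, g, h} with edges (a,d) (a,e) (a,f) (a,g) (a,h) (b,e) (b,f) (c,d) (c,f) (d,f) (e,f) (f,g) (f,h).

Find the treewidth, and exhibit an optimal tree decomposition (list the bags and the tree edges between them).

Each bag holds 3 vertices, so the decomposition has width 2, which upper-bounds the treewidth. Conversely, {c, d, f} is a clique of size 3, and the vertices of any clique must share a bag in every tree decomposition; so some bag has ≥ 3 vertices and tw(G) ≥ 2. The upper and lower bounds meet at 2, so that is the treewidth.

Treewidth 2.
Bags: B1 = {a, d, f}  B2 = {a, e, f}  B3 = {c, d, f}  B4 = {b, e, f}  B5 = {a, f, g}  B6 = {a, f, h}
Tree: B1–B2, B1–B3, B2–B4, B2–B5, B1–B6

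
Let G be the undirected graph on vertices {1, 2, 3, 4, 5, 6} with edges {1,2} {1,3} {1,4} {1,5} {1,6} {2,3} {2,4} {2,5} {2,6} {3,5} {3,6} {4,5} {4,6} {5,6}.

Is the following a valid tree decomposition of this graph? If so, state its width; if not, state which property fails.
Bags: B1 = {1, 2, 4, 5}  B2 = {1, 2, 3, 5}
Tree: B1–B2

No — vertex 6 appears in no bag.

A tree decomposition must satisfy three properties: every vertex lies in some bag; for every edge, both endpoints lie together in some bag; and for every vertex, the bags containing it form a connected subtree. Here vertex 6 appears in no bag, so the decomposition is invalid.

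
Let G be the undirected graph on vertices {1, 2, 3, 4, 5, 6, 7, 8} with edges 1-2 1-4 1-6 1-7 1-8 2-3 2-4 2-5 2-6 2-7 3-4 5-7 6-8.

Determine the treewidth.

A width-2 tree decomposition is:
Bags: B1 = {1, 2, 6}  B2 = {1, 6, 8}  B3 = {1, 2, 4}  B4 = {1, 2, 7}  B5 = {2, 5, 7}  B6 = {2, 3, 4}
Tree: B1–B2, B1–B3, B1–B4, B4–B5, B3–B6
Every bag has size at most 3, so the width is 3 − 1 = 2 and tw(G) ≤ 2. For the lower bound, the 3 vertices {1, 6, 8} are pairwise adjacent, and any tree decomposition puts a clique entirely inside one bag — forcing width ≥ 2. The upper and lower bounds meet at 2, so that is the treewidth.

2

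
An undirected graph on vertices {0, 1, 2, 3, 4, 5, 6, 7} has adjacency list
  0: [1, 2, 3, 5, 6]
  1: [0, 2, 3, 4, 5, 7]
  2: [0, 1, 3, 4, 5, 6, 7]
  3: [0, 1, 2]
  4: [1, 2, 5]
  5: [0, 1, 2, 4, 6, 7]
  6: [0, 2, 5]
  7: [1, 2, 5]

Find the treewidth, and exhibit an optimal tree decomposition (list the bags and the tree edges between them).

Treewidth 3.
One optimal decomposition is:
Bags: B1 = {1, 2, 5, 7}  B2 = {0, 1, 2, 5}  B3 = {1, 2, 4, 5}  B4 = {0, 1, 2, 3}  B5 = {0, 2, 5, 6}
Tree: B1–B2, B1–B3, B2–B4, B2–B5

Every bag has size at most 4, so the width is 4 − 1 = 3 and tw(G) ≤ 3. On the other hand G contains the 4-clique {0, 1, 2, 3}. A clique must lie in a single bag of any decomposition, so no decomposition can have width below 3. Combining the bounds, tw(G) = 3.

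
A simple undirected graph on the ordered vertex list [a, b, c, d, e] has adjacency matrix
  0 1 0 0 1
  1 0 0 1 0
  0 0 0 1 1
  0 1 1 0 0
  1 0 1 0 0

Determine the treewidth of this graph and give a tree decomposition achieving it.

Every bag has size at most 3, so the width is 3 − 1 = 2 and tw(G) ≤ 2. The edges b–a–e–c–d–b form a cycle, so G is not a tree and its treewidth is at least 2. Combining the bounds, tw(G) = 2.

Treewidth 2.
One such decomposition:
Bags: B1 = {a, b, e}  B2 = {b, c, e}  B3 = {b, c, d}
Tree: B1–B2, B2–B3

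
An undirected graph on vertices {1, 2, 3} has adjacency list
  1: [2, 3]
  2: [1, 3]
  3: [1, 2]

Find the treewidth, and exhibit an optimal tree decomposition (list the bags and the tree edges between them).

Treewidth 2.
One optimal decomposition is:
Bags: B1 = {1, 2, 3}
Tree: (single bag)

With just one bag of size 3, the width is 3 − 1 = 2, so tw(G) ≤ 2. On the other hand G contains the 3-clique {1, 2, 3}. A clique must lie in a single bag of any decomposition, so no decomposition can have width below 2. Therefore the treewidth is 2.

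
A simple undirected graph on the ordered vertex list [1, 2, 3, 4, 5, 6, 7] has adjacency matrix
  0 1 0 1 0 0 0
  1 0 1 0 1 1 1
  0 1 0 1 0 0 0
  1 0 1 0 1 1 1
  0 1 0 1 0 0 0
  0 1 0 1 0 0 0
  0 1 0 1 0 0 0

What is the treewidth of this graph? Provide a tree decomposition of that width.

Every bag has size at most 3, so the width is 3 − 1 = 2 and tw(G) ≤ 2. For the lower bound, G contains the cycle 2–1–4–6–2, so G is not a forest; only forests have treewidth ≤ 1, hence tw(G) ≥ 2. Combining the bounds, tw(G) = 2.

Treewidth 2.
Bags: B1 = {1, 2, 4}  B2 = {2, 4, 6}  B3 = {2, 4, 5}  B4 = {2, 3, 4}  B5 = {2, 4, 7}
Tree: B1–B2, B2–B3, B3–B4, B4–B5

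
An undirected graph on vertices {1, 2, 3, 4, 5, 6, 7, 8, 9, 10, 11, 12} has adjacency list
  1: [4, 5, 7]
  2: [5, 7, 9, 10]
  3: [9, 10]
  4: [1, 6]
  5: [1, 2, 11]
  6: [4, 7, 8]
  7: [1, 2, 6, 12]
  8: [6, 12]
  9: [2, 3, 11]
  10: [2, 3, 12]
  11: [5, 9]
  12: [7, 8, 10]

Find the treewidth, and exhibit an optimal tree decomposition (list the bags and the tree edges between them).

Treewidth 3.
One such decomposition:
Bags: B1 = {1, 4, 6, 8}  B2 = {1, 6, 7, 8}  B3 = {1, 7, 8, 12}  B4 = {1, 5, 7, 12}  B5 = {2, 5, 7, 12}  B6 = {2, 5, 10, 12}  B7 = {2, 5, 10, 11}  B8 = {2, 9, 10, 11}  B9 = {3, 9, 10, 11}
Tree: B1–B2, B2–B3, B3–B4, B4–B5, B5–B6, B6–B7, B7–B8, B8–B9

Every bag has size at most 4, so the width is 4 − 1 = 3 and tw(G) ≤ 3. For the lower bound: the 4 vertex sets {4,6,8}, {1}, {7}, {2,5,10,12} are disjoint, each induces a connected subgraph, and every pair is joined by at least one edge of G. Contracting each set to a single vertex therefore yields K_{4} as a minor, and since treewidth is minor-monotone, tw(G) ≥ tw(K_{4}) = 3. The upper and lower bounds meet at 3, so that is the treewidth.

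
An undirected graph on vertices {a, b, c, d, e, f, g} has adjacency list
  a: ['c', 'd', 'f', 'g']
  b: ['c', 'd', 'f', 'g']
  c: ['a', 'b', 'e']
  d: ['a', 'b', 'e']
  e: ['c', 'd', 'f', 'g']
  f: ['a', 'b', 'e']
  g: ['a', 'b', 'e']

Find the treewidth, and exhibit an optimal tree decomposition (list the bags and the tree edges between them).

Treewidth 3.
Bags: B1 = {a, b, e, g}  B2 = {a, b, d, e}  B3 = {a, b, e, f}  B4 = {a, b, c, e}
Tree: B1–B2, B2–B3, B3–B4

The largest bag has 4 vertices, giving width 3; this decomposition certifies tw(G) ≤ 3. For the lower bound: the 4 vertex sets {e,g}, {a,d}, {b}, {f} are disjoint, each induces a connected subgraph, and every pair is joined by at least one edge of G. Contracting each set to a single vertex therefore yields K_{4} as a minor, and since treewidth is minor-monotone, tw(G) ≥ tw(K_{4}) = 3. Hence tw(G) = 3 exactly.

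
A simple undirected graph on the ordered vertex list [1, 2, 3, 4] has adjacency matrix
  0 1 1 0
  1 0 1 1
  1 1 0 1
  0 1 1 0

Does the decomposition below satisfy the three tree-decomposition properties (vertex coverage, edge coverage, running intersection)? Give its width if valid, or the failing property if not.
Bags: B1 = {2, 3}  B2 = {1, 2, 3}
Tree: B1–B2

A tree decomposition must satisfy three properties: every vertex lies in some bag; for every edge, both endpoints lie together in some bag; and for every vertex, the bags containing it form a connected subtree. Here vertex 4 appears in no bag, so the decomposition is invalid.

No — vertex 4 appears in no bag.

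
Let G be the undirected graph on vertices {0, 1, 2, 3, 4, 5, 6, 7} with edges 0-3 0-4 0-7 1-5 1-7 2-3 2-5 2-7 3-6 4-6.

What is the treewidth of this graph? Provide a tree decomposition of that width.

Each bag holds 3 vertices, so the decomposition has width 2, which upper-bounds the treewidth. Since 5–1–7–2–5 is a cycle in G, G is not acyclic. Forests are exactly the graphs of treewidth ≤ 1, so tw(G) ≥ 2. Hence tw(G) = 2 exactly.

Treewidth 2.
Bags: B1 = {1, 2, 5}  B2 = {1, 2, 7}  B3 = {2, 3, 7}  B4 = {0, 3, 7}  B5 = {0, 3, 6}  B6 = {0, 4, 6}
Tree: B1–B2, B2–B3, B3–B4, B4–B5, B5–B6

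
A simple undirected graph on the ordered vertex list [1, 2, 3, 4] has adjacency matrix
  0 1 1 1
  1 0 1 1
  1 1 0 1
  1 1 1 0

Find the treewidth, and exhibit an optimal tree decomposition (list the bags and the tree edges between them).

With just one bag of size 4, the width is 4 − 1 = 3, so tw(G) ≤ 3. Conversely, {1, 2, 3, 4} is a clique of size 4, and the vertices of any clique must share a bag in every tree decomposition; so some bag has ≥ 4 vertices and tw(G) ≥ 3. The upper and lower bounds meet at 3, so that is the treewidth.

Treewidth 3.
Bags: B1 = {1, 2, 3, 4}
Tree: (single bag)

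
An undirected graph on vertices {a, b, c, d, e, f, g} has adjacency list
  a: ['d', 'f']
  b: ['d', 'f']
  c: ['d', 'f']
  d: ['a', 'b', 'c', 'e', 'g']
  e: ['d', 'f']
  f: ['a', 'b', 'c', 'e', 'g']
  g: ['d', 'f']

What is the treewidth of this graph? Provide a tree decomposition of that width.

Every bag has size at most 3, so the width is 3 − 1 = 2 and tw(G) ≤ 2. For the lower bound, G contains the cycle f–g–d–e–f, so G is not a forest; only forests have treewidth ≤ 1, hence tw(G) ≥ 2. Therefore the treewidth is 2.

Treewidth 2.
One such decomposition:
Bags: B1 = {d, f, g}  B2 = {d, e, f}  B3 = {c, d, f}  B4 = {a, d, f}  B5 = {b, d, f}
Tree: B1–B2, B2–B3, B3–B4, B4–B5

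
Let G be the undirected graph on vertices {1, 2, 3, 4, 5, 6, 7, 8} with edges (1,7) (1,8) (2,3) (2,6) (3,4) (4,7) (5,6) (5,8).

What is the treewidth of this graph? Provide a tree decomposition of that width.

Every bag has size at most 3, so the width is 3 − 1 = 2 and tw(G) ≤ 2. The edges 8–1–7–4–3–2–6–5–8 form a cycle, so G is not a tree and its treewidth is at least 2. Combining the bounds, tw(G) = 2.

Treewidth 2.
One optimal decomposition is:
Bags: B1 = {1, 7, 8}  B2 = {4, 7, 8}  B3 = {3, 4, 8}  B4 = {2, 3, 8}  B5 = {2, 6, 8}  B6 = {5, 6, 8}
Tree: B1–B2, B2–B3, B3–B4, B4–B5, B5–B6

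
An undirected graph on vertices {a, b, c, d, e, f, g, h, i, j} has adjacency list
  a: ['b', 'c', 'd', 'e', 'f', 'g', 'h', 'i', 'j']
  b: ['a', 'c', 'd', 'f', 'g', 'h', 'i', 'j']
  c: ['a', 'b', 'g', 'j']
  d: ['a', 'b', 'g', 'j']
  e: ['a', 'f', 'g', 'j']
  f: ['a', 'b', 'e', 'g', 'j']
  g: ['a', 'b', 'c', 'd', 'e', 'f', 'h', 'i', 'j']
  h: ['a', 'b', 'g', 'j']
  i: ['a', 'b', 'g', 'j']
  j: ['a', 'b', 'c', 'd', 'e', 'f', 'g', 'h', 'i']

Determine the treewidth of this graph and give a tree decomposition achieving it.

The largest bag has 5 vertices, giving width 4; this decomposition certifies tw(G) ≤ 4. For the lower bound, the 5 vertices {a, e, f, g, j} are pairwise adjacent, and any tree decomposition puts a clique entirely inside one bag — forcing width ≥ 4. The upper and lower bounds meet at 4, so that is the treewidth.

Treewidth 4.
Bags: B1 = {a, b, d, g, j}  B2 = {a, b, f, g, j}  B3 = {a, b, g, i, j}  B4 = {a, b, c, g, j}  B5 = {a, e, f, g, j}  B6 = {a, b, g, h, j}
Tree: B1–B2, B1–B3, B1–B4, B2–B5, B3–B6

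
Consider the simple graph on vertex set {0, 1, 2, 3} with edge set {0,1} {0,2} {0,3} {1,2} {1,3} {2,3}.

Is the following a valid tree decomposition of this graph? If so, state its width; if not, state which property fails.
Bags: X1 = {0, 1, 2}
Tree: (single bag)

A tree decomposition must satisfy three properties: every vertex lies in some bag; for every edge, both endpoints lie together in some bag; and for every vertex, the bags containing it form a connected subtree. Here vertex 3 appears in no bag, so the decomposition is invalid.

No — vertex 3 appears in no bag.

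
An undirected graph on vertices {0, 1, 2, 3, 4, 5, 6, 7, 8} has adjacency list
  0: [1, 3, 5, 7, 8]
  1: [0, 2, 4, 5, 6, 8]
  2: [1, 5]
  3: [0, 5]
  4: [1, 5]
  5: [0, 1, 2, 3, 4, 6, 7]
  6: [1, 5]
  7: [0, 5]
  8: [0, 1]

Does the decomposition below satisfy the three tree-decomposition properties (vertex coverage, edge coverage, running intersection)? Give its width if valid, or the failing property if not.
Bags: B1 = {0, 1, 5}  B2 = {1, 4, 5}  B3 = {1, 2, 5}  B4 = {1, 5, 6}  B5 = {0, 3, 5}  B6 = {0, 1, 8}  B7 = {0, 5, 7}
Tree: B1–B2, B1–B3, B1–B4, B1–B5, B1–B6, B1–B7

Every vertex of G appears in some bag (union = {0, 1, 2, 3, 4, 5, 6, 7, 8}); every edge is covered by a bag; and for each vertex v the set of bags containing v is connected in the bag tree. The decomposition is therefore valid. The largest bag has 3 vertices, so the width is 2.

Yes; width 2.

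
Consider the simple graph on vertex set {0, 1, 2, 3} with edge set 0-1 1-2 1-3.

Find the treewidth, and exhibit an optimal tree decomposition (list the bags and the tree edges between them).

Each bag holds 2 vertices, so the decomposition has width 1, which upper-bounds the treewidth. G has an edge, so its treewidth is at least 1. The upper and lower bounds meet at 1, so that is the treewidth.

Treewidth 1.
Bags: B1 = {1, 3}  B2 = {1, 2}  B3 = {0, 1}
Tree: B1–B2, B1–B3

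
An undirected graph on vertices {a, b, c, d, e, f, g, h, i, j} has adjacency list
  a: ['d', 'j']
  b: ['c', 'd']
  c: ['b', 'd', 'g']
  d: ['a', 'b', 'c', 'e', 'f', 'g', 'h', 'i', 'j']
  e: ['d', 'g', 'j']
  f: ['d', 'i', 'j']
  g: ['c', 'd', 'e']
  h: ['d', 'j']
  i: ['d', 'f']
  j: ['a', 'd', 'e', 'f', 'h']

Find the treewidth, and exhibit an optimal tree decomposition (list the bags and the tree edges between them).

Each bag holds 3 vertices, so the decomposition has width 2, which upper-bounds the treewidth. Conversely, {d, e, g} is a clique of size 3, and the vertices of any clique must share a bag in every tree decomposition; so some bag has ≥ 3 vertices and tw(G) ≥ 2. Combining the bounds, tw(G) = 2.

Treewidth 2.
One optimal decomposition is:
Bags: B1 = {d, e, g}  B2 = {d, e, j}  B3 = {a, d, j}  B4 = {d, h, j}  B5 = {c, d, g}  B6 = {d, f, j}  B7 = {b, c, d}  B8 = {d, f, i}
Tree: B1–B2, B2–B3, B2–B4, B1–B5, B2–B6, B5–B7, B6–B8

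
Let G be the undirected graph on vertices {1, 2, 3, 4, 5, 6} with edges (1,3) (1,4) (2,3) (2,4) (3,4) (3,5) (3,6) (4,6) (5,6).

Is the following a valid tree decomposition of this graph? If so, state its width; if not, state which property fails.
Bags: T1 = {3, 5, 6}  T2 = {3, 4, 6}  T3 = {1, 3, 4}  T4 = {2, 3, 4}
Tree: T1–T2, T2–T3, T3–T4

Yes; width 2.

Every vertex of G appears in some bag (union = {1, 2, 3, 4, 5, 6}); every edge is covered by a bag; and for each vertex v the set of bags containing v is connected in the bag tree. The decomposition is therefore valid. The largest bag has 3 vertices, so the width is 2.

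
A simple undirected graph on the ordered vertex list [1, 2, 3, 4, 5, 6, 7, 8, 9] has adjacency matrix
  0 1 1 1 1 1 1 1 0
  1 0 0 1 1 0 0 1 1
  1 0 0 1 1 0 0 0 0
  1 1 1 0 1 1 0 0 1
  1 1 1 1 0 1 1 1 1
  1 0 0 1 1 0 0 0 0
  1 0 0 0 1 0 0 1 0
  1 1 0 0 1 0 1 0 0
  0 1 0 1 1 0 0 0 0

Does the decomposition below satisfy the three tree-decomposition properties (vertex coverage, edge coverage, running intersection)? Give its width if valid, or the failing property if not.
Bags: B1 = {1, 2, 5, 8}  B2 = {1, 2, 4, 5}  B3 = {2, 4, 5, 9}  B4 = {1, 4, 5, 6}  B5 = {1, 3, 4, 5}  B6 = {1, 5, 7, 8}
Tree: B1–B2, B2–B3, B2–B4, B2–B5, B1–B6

Yes; width 3.

Every vertex of G appears in some bag (union = {1, 2, 3, 4, 5, 6, 7, 8, 9}); every edge is covered by a bag; and for each vertex v the set of bags containing v is connected in the bag tree. The decomposition is therefore valid. The largest bag has 4 vertices, so the width is 3.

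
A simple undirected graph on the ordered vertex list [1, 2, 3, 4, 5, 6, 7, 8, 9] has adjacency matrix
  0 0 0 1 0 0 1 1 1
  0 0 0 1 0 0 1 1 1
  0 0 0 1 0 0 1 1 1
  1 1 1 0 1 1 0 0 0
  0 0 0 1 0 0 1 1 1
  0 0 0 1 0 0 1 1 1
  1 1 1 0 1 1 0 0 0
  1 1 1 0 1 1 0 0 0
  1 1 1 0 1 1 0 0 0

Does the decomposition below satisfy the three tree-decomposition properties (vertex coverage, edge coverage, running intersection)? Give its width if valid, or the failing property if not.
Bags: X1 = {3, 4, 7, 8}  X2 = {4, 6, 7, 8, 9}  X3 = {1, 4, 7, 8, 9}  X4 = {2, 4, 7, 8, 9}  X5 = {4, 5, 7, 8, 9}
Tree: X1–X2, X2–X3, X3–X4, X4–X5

No — edge (9,3) lies in no bag.

A tree decomposition must satisfy three properties: every vertex lies in some bag; for every edge, both endpoints lie together in some bag; and for every vertex, the bags containing it form a connected subtree. Here edge (9,3) lies in no bag, so the decomposition is invalid.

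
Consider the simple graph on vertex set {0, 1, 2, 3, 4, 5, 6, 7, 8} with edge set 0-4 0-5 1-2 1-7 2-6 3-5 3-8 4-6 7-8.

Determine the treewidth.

A width-2 tree decomposition is:
Bags: B1 = {0, 3, 5}  B2 = {0, 3, 8}  B3 = {0, 7, 8}  B4 = {0, 1, 7}  B5 = {0, 1, 2}  B6 = {0, 2, 6}  B7 = {0, 4, 6}
Tree: B1–B2, B2–B3, B3–B4, B4–B5, B5–B6, B6–B7
The largest bag has 3 vertices, giving width 2; this decomposition certifies tw(G) ≤ 2. Since 0–5–3–8–7–1–2–6–4–0 is a cycle in G, G is not acyclic. Forests are exactly the graphs of treewidth ≤ 1, so tw(G) ≥ 2. Combining the bounds, tw(G) = 2.

2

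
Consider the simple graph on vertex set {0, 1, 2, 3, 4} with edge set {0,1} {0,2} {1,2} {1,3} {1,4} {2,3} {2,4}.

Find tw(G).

2

A width-2 tree decomposition is:
Bags: B1 = {0, 1, 2}  B2 = {1, 2, 4}  B3 = {1, 2, 3}
Tree: B1–B2, B2–B3
The largest bag has 3 vertices, giving width 2; this decomposition certifies tw(G) ≤ 2. On the other hand G contains the 3-clique {0, 1, 2}. A clique must lie in a single bag of any decomposition, so no decomposition can have width below 2. Combining the bounds, tw(G) = 2.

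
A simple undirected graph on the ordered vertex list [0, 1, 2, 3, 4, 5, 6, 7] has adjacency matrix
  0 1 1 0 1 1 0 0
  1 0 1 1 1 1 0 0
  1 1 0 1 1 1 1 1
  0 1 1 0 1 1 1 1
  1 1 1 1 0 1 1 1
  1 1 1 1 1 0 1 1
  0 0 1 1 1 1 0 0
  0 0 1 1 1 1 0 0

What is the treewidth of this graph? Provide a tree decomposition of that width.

The largest bag has 5 vertices, giving width 4; this decomposition certifies tw(G) ≤ 4. Conversely, {0, 1, 2, 4, 5} is a clique of size 5, and the vertices of any clique must share a bag in every tree decomposition; so some bag has ≥ 5 vertices and tw(G) ≥ 4. Combining the bounds, tw(G) = 4.

Treewidth 4.
One optimal decomposition is:
Bags: B1 = {1, 2, 3, 4, 5}  B2 = {0, 1, 2, 4, 5}  B3 = {2, 3, 4, 5, 6}  B4 = {2, 3, 4, 5, 7}
Tree: B1–B2, B1–B3, B1–B4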